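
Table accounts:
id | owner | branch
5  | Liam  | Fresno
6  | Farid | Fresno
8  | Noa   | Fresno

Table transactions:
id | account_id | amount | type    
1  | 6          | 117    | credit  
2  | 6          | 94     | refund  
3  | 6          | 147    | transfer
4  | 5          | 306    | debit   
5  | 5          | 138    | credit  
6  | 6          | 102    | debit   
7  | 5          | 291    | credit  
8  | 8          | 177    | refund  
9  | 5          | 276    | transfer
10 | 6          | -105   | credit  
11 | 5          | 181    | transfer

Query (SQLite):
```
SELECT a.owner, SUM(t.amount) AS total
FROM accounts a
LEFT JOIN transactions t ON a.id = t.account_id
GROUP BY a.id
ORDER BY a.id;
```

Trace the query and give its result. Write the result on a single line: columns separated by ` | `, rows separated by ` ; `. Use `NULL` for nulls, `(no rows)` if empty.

Liam | 1192 ; Farid | 355 ; Noa | 177

LEFT JOIN keeps every accounts row; unmatched ones get NULL for transactions columns.
Group by accounts.id and compute SUM(t.amount). SUM over an all-NULL group is NULL.
  5: ids {4, 5, 7, 9, 11} → SUM(t.amount)=1192
  6: ids {1, 2, 3, 6, 10} → SUM(t.amount)=355
  8: ids {8} → SUM(t.amount)=177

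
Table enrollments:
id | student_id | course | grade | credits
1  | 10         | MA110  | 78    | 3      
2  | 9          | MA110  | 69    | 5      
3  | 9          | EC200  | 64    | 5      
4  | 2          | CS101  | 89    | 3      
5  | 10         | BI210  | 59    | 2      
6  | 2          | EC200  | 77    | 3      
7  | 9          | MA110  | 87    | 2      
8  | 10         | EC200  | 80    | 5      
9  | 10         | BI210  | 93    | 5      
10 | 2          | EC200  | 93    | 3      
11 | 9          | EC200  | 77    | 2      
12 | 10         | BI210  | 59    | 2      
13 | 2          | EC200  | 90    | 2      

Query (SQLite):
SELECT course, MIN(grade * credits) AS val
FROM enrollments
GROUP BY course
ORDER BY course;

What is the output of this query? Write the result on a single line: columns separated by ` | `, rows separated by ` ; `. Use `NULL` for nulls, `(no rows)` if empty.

For each row compute grade * credits.
Group by course; take MIN of the expression per group.
  BI210: ids {5, 9, 12} → MIN(grade * credits)=118
  CS101: ids {4} → MIN(grade * credits)=267
  EC200: ids {3, 6, 8, 10, 11, 13} → MIN(grade * credits)=154
  MA110: ids {1, 2, 7} → MIN(grade * credits)=174

BI210 | 118 ; CS101 | 267 ; EC200 | 154 ; MA110 | 174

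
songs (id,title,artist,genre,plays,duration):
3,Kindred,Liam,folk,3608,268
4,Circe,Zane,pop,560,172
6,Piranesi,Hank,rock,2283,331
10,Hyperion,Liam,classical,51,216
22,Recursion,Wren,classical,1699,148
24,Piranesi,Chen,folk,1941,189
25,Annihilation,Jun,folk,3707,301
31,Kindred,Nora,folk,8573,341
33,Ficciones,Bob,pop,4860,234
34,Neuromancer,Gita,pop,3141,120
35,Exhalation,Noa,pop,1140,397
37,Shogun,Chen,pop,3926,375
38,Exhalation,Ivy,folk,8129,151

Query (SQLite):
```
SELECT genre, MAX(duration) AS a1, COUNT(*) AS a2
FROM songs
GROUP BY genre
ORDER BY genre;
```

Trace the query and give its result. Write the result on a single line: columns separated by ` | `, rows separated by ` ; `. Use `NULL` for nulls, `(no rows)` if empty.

Group songs by genre.
Per group compute: MAX(duration), COUNT(*).
  classical: ids {10, 22} → MAX(duration)=216, COUNT(*)=2
  folk: ids {3, 24, 25, 31, 38} → MAX(duration)=341, COUNT(*)=5
  pop: ids {4, 33, 34, 35, 37} → MAX(duration)=397, COUNT(*)=5
  rock: ids {6} → MAX(duration)=331, COUNT(*)=1

classical | 216 | 2 ; folk | 341 | 5 ; pop | 397 | 5 ; rock | 331 | 1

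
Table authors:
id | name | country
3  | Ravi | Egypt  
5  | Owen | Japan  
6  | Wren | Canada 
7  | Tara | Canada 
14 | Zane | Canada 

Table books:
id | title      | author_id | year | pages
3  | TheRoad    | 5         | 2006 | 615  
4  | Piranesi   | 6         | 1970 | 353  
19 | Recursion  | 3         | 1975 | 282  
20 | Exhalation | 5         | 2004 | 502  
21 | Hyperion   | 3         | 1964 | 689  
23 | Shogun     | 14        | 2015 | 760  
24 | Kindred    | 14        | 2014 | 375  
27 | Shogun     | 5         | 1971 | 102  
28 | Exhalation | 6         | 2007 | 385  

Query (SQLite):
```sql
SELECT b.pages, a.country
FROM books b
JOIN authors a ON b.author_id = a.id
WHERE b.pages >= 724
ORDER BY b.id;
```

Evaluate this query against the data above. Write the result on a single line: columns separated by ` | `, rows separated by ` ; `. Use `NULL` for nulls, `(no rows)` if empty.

Each books row matches the authors row where author_id = authors.id.
Then keep rows with b.pages >= 724.

760 | Canada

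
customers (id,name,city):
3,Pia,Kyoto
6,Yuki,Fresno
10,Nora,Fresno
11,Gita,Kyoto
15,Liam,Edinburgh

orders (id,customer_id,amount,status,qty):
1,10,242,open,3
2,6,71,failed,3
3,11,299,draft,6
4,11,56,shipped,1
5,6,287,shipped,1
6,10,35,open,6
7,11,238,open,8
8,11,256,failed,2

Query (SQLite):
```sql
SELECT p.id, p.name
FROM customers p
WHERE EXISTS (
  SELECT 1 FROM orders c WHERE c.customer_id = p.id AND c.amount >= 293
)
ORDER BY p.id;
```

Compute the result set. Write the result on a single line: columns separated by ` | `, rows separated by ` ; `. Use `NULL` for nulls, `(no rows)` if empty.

11 | Gita

For each customers row, check whether any orders with matching customer_id has amount >= 293.
Keep rows where that is true.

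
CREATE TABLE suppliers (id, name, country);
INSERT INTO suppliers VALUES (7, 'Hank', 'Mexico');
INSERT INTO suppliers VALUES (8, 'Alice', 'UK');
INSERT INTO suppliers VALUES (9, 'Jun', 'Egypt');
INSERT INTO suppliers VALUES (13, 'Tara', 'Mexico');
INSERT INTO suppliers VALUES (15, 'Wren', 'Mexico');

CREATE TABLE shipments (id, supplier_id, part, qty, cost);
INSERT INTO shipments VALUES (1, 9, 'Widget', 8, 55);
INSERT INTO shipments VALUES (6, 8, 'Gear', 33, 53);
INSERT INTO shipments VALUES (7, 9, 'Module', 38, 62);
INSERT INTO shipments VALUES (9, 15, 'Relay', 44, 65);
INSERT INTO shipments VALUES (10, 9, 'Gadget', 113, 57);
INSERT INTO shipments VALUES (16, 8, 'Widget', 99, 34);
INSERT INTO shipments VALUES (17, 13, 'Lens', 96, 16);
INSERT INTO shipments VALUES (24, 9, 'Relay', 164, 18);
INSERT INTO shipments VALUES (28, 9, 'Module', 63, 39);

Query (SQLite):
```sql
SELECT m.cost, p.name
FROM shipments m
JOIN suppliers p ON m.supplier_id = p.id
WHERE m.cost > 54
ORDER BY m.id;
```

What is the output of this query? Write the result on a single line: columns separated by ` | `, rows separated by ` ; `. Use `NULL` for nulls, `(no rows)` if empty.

Each shipments row matches the suppliers row where supplier_id = suppliers.id.
Then keep rows with m.cost > 54.

55 | Jun ; 62 | Jun ; 65 | Wren ; 57 | Jun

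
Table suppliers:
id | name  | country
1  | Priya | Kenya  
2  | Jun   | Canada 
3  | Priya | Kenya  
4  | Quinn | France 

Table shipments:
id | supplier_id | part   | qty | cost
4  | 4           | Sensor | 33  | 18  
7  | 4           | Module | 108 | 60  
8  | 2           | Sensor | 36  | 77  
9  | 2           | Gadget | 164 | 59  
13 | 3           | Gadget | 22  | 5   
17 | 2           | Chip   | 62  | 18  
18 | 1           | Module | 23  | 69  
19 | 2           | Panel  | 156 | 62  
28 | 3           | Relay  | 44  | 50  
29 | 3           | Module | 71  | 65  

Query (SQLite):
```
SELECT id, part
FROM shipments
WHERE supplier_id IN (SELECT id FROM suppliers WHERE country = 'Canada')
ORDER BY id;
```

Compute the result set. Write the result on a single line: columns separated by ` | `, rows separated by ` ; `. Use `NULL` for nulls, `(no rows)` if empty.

8 | Sensor ; 9 | Gadget ; 17 | Chip ; 19 | Panel

Inner query: suppliers.id where country = 'Canada'.
Outer: keep shipments rows whose supplier_id is in that set.
Inner query → {2}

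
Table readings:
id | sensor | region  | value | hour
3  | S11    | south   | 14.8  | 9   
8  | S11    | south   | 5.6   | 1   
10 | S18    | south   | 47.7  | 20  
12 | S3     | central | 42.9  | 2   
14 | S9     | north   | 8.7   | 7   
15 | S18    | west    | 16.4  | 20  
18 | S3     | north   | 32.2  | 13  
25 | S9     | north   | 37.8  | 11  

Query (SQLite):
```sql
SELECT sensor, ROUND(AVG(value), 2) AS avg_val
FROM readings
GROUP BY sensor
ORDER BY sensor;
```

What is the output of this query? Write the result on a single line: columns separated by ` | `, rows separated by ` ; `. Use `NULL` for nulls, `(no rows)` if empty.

S11 | 10.2 ; S18 | 32.05 ; S3 | 37.55 ; S9 | 23.25

Partition readings by sensor; compute ROUND(AVG(value), 2) within each group.
  S11: ids {3, 8} → ROUND(AVG(value), 2)=10.2
  S18: ids {10, 15} → ROUND(AVG(value), 2)=32.05
  S3: ids {12, 18} → ROUND(AVG(value), 2)=37.55
  S9: ids {14, 25} → ROUND(AVG(value), 2)=23.25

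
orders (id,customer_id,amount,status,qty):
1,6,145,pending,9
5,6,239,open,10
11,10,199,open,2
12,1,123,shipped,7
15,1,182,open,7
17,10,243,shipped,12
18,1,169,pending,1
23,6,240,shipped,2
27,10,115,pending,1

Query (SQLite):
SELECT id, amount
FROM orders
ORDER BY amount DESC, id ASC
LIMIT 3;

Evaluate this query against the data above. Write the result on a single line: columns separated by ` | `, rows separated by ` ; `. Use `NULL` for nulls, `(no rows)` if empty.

Sort by amount desc, tiebreak id asc: (243, id=17), (240, id=23), (239, id=5), (199, id=11), (182, id=15), (169, id=18) …. Take first 3.

17 | 243 ; 23 | 240 ; 5 | 239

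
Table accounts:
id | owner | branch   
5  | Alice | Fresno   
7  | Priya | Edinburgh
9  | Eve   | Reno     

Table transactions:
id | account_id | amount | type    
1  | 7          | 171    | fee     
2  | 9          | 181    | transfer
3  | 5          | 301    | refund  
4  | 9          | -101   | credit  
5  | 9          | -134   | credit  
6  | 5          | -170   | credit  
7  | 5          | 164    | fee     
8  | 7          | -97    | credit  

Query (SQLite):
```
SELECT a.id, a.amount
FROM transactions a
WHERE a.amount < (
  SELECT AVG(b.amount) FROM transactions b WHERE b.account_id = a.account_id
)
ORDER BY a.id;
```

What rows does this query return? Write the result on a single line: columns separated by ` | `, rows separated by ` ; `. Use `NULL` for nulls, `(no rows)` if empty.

4 | -101 ; 5 | -134 ; 6 | -170 ; 8 | -97

For each transactions row a, compute AVG(amount) over rows sharing a.account_id.
Keep row a if a.amount < that per-group AVG.
  account_id=5: AVG(amount) = 98.333333
  account_id=7: AVG(amount) = 37.0
  account_id=9: AVG(amount) = -18.0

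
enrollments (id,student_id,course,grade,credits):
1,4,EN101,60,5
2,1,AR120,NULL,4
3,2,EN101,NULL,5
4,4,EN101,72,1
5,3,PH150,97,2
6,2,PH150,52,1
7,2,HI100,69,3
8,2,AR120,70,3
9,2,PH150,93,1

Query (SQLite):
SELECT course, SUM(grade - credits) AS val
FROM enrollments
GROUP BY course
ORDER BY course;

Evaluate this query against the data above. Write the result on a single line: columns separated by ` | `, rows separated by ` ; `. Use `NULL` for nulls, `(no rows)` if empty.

For each row compute grade - credits.
Group by course; take SUM of the expression per group.
  AR120: ids {2, 8} → SUM(grade - credits)=67
  EN101: ids {1, 3, 4} → SUM(grade - credits)=126
  HI100: ids {7} → SUM(grade - credits)=66
  PH150: ids {5, 6, 9} → SUM(grade - credits)=238

AR120 | 67 ; EN101 | 126 ; HI100 | 66 ; PH150 | 238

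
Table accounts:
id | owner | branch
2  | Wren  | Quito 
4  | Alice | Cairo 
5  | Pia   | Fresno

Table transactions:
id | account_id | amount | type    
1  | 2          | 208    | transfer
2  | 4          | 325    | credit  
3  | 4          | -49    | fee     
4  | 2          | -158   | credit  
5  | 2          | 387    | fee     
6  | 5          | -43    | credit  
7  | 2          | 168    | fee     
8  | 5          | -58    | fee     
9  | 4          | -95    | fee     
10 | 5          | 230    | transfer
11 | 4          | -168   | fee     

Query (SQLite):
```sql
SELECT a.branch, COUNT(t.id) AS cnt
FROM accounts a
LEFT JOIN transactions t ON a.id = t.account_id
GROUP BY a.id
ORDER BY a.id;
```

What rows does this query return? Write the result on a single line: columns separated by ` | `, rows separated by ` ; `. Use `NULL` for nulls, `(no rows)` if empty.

Quito | 4 ; Cairo | 4 ; Fresno | 3

LEFT JOIN keeps every accounts row; unmatched ones get NULL for transactions columns.
Group by accounts.id and compute COUNT(t.id). COUNT(col) of an all-NULL group is 0.
  2: ids {1, 4, 5, 7} → COUNT(t.id)=4
  4: ids {2, 3, 9, 11} → COUNT(t.id)=4
  5: ids {6, 8, 10} → COUNT(t.id)=3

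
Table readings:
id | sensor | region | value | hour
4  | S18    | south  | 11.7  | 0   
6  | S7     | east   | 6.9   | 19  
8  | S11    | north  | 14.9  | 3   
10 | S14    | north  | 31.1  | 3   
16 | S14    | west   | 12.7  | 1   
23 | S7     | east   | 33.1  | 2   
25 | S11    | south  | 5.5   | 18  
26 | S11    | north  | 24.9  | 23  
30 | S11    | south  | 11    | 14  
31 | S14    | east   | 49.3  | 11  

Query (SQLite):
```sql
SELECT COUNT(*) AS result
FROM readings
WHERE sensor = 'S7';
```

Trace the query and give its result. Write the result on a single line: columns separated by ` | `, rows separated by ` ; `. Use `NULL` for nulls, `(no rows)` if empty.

Rows where sensor='S7' → value values: [6.9, 33.1].
COUNT(*) counts rows → 2.

2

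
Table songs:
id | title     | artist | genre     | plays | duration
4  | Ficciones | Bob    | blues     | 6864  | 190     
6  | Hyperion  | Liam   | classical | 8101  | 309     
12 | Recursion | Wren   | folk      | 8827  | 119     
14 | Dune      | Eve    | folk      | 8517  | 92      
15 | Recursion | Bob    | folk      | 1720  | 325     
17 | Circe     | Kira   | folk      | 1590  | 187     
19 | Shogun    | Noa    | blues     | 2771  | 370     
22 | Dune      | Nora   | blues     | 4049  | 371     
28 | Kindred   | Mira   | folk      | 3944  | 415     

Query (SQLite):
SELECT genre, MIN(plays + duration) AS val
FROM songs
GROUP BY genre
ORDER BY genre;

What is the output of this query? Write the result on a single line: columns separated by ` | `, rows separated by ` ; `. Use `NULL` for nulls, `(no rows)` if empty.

For each row compute plays + duration.
Group by genre; take MIN of the expression per group.
  blues: ids {4, 19, 22} → MIN(plays + duration)=3141
  classical: ids {6} → MIN(plays + duration)=8410
  folk: ids {12, 14, 15, 17, 28} → MIN(plays + duration)=1777

blues | 3141 ; classical | 8410 ; folk | 1777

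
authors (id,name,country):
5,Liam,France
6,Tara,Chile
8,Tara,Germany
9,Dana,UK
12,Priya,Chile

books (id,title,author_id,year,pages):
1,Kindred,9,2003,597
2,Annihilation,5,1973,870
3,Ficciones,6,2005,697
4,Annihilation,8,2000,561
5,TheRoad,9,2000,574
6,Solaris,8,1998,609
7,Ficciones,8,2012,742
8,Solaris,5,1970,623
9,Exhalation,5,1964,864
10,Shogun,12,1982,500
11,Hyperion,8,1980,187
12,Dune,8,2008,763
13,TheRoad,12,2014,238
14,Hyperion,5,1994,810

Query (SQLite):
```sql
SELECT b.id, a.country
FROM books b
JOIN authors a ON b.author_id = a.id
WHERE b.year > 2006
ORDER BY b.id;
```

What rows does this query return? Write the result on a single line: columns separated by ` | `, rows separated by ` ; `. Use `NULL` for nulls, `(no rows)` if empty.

Each books row matches the authors row where author_id = authors.id.
Then keep rows with b.year > 2006.

7 | Germany ; 12 | Germany ; 13 | Chile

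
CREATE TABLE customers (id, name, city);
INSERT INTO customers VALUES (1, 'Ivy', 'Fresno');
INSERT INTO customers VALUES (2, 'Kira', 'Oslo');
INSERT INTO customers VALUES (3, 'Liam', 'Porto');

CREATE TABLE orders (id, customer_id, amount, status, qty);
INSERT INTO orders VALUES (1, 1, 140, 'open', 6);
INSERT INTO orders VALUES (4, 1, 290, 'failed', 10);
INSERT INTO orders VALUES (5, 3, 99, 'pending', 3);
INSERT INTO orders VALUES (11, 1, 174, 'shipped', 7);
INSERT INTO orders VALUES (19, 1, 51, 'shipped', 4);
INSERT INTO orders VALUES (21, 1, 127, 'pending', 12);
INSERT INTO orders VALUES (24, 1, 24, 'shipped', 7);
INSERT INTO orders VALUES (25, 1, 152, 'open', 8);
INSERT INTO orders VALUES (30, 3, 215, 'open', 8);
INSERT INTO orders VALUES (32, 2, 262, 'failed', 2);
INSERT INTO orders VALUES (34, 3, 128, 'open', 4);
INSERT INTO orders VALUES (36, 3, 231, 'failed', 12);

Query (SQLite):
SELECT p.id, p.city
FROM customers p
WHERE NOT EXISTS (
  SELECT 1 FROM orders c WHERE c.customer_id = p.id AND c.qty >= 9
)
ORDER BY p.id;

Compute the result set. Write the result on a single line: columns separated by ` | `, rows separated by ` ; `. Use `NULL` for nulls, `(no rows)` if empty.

2 | Oslo

For each customers row, check whether any orders with matching customer_id has qty >= 9.
Keep rows where that is false.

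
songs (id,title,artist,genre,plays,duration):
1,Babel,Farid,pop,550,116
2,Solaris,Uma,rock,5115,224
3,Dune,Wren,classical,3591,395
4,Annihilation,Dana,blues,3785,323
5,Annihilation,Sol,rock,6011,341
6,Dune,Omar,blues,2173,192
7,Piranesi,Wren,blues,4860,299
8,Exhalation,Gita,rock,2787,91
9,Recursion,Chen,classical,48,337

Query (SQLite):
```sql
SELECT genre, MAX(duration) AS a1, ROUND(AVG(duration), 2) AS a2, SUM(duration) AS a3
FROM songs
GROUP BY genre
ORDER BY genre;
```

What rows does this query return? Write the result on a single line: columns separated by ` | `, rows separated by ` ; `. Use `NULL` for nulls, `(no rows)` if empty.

Group songs by genre.
Per group compute: MAX(duration), ROUND(AVG(duration), 2), SUM(duration).
  blues: ids {4, 6, 7} → MAX(duration)=323, ROUND(AVG(duration), 2)=271.33, SUM(duration)=814
  classical: ids {3, 9} → MAX(duration)=395, ROUND(AVG(duration), 2)=366, SUM(duration)=732
  pop: ids {1} → MAX(duration)=116, ROUND(AVG(duration), 2)=116, SUM(duration)=116
  rock: ids {2, 5, 8} → MAX(duration)=341, ROUND(AVG(duration), 2)=218.67, SUM(duration)=656

blues | 323 | 271.33 | 814 ; classical | 395 | 366 | 732 ; pop | 116 | 116 | 116 ; rock | 341 | 218.67 | 656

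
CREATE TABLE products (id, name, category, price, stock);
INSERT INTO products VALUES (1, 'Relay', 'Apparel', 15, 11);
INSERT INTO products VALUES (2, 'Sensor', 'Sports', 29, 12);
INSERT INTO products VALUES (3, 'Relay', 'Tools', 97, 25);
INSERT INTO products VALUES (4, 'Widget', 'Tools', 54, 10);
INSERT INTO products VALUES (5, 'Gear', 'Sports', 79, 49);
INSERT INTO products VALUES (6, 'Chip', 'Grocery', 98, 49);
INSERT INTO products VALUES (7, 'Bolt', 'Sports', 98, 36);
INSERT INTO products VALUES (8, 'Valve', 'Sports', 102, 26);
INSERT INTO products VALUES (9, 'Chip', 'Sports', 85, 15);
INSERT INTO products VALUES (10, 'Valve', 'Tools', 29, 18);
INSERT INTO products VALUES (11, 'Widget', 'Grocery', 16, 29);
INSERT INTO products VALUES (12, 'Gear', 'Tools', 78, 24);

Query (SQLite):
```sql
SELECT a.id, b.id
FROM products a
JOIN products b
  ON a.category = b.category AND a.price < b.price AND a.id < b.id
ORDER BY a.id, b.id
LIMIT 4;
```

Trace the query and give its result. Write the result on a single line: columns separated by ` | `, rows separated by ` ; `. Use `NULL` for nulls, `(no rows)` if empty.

Pairs (a,b) with same category, a.price < b.price, a.id < b.id.
category groups: Apparel:{1} Grocery:{6,11} Sports:{2,5,7,8,9} Tools:{3,4,10,12}
Ordered by (a.id, b.id); first 4.

2 | 5 ; 2 | 7 ; 2 | 8 ; 2 | 9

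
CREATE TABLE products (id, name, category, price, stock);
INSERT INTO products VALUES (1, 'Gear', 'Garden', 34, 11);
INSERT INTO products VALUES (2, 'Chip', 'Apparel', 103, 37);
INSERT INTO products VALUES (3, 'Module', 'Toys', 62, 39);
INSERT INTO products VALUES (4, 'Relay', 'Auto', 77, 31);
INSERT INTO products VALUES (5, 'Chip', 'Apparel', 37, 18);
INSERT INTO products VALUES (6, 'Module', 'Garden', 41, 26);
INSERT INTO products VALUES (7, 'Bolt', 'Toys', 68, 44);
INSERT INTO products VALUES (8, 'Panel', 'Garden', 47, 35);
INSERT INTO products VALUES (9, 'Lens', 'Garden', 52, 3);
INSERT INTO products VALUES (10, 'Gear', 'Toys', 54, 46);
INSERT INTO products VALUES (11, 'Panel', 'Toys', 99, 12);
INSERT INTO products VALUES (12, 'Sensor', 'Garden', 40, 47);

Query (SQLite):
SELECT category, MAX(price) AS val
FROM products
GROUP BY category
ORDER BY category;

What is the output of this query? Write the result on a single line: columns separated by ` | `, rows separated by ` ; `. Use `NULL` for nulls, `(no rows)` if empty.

Partition products by category; compute MAX(price) within each group.
  Apparel: ids {2, 5} → MAX(price)=103
  Auto: ids {4} → MAX(price)=77
  Garden: ids {1, 6, 8, 9, 12} → MAX(price)=52
  Toys: ids {3, 7, 10, 11} → MAX(price)=99

Apparel | 103 ; Auto | 77 ; Garden | 52 ; Toys | 99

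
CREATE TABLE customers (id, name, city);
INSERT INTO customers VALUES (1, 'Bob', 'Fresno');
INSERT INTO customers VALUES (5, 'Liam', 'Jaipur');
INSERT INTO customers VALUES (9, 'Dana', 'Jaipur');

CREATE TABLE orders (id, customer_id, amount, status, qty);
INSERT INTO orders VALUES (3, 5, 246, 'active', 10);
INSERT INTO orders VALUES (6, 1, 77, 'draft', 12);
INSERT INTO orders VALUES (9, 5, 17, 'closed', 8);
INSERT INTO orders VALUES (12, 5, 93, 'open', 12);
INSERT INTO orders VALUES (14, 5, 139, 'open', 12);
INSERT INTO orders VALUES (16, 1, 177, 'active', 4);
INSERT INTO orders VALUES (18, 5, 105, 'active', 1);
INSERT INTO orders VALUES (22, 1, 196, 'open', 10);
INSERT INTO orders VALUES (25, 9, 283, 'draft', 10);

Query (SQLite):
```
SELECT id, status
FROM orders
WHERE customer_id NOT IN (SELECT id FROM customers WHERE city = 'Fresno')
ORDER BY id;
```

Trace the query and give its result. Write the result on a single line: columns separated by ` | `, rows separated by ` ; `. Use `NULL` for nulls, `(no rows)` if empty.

Inner query: customers.id where city = 'Fresno'.
Outer: keep orders rows whose customer_id is not in that set.
Inner query → {1}

3 | active ; 9 | closed ; 12 | open ; 14 | open ; 18 | active ; 25 | draft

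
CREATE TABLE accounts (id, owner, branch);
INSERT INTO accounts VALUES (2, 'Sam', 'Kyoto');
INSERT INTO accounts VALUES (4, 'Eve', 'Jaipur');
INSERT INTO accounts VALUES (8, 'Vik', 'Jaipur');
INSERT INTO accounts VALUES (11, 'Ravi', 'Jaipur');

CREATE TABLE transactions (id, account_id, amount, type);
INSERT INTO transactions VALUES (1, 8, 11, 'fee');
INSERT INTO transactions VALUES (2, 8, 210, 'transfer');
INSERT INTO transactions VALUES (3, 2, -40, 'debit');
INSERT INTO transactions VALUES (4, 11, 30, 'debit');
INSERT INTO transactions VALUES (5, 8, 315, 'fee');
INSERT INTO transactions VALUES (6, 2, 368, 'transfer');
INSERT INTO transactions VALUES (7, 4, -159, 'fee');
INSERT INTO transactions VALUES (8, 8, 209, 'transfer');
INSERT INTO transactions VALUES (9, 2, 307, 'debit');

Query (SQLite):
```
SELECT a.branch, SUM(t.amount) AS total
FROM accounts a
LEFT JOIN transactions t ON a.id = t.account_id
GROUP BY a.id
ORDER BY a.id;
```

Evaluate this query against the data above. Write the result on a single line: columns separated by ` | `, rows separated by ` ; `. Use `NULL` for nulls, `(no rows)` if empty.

LEFT JOIN keeps every accounts row; unmatched ones get NULL for transactions columns.
Group by accounts.id and compute SUM(t.amount). SUM over an all-NULL group is NULL.
  2: ids {3, 6, 9} → SUM(t.amount)=635
  4: ids {7} → SUM(t.amount)=-159
  8: ids {1, 2, 5, 8} → SUM(t.amount)=745
  11: ids {4} → SUM(t.amount)=30

Kyoto | 635 ; Jaipur | -159 ; Jaipur | 745 ; Jaipur | 30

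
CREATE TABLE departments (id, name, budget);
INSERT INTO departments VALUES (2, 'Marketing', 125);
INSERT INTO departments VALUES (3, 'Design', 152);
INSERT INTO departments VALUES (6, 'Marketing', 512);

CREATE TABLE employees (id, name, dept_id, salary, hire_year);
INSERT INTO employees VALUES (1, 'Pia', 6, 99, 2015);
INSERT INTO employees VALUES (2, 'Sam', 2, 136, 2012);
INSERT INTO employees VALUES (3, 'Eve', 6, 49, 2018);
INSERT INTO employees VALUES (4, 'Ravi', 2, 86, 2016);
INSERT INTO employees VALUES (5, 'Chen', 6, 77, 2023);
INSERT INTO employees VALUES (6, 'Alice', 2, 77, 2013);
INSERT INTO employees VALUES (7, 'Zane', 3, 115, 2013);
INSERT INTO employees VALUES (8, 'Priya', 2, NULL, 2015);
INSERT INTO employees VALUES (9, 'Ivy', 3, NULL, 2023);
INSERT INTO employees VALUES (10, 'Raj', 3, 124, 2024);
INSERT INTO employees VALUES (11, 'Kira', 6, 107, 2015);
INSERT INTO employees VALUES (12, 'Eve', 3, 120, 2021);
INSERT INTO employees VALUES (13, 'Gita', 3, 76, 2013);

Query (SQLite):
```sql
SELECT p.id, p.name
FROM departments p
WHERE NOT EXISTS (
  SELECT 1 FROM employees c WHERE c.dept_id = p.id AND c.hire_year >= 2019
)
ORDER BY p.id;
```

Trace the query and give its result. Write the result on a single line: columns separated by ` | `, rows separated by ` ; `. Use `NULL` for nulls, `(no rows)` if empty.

2 | Marketing

For each departments row, check whether any employees with matching dept_id has hire_year >= 2019.
Keep rows where that is false.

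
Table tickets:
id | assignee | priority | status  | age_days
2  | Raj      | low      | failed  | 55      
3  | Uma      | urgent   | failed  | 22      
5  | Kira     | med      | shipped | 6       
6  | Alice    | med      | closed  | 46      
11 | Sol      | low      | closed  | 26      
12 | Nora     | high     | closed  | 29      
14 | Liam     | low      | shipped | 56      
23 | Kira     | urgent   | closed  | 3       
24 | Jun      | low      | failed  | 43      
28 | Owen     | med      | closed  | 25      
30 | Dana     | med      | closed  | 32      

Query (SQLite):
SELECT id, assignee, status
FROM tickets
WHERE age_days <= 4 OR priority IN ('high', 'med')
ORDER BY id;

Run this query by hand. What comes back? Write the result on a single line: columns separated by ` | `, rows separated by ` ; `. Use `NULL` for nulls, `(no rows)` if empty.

5 | Kira | shipped ; 6 | Alice | closed ; 12 | Nora | closed ; 23 | Kira | closed ; 28 | Owen | closed ; 30 | Dana | closed

age_days <= 4: ids {23}
priority IN ('high', 'med'): ids {5, 6, 12, 28, 30}
Combine with OR.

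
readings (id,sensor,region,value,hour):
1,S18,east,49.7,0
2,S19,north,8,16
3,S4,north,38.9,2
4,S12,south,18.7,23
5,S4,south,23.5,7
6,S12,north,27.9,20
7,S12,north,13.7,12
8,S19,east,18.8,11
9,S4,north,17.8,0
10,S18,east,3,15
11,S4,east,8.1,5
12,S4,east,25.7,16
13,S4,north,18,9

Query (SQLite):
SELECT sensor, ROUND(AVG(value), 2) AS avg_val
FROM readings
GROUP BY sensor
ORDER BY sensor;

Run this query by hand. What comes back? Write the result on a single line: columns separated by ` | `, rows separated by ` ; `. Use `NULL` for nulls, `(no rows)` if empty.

S12 | 20.1 ; S18 | 26.35 ; S19 | 13.4 ; S4 | 22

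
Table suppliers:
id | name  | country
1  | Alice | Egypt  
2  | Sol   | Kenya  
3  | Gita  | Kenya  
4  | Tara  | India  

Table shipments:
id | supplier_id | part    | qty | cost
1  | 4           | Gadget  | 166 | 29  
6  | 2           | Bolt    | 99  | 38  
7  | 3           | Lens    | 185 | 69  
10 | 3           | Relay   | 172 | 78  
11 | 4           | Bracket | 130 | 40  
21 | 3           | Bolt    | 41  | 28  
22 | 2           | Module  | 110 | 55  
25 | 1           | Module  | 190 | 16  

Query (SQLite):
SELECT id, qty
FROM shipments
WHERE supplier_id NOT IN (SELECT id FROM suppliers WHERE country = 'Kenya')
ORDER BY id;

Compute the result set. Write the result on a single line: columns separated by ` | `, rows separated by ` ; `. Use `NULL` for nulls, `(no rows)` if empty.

1 | 166 ; 11 | 130 ; 25 | 190

Inner query: suppliers.id where country = 'Kenya'.
Outer: keep shipments rows whose supplier_id is not in that set.
Inner query → {2, 3}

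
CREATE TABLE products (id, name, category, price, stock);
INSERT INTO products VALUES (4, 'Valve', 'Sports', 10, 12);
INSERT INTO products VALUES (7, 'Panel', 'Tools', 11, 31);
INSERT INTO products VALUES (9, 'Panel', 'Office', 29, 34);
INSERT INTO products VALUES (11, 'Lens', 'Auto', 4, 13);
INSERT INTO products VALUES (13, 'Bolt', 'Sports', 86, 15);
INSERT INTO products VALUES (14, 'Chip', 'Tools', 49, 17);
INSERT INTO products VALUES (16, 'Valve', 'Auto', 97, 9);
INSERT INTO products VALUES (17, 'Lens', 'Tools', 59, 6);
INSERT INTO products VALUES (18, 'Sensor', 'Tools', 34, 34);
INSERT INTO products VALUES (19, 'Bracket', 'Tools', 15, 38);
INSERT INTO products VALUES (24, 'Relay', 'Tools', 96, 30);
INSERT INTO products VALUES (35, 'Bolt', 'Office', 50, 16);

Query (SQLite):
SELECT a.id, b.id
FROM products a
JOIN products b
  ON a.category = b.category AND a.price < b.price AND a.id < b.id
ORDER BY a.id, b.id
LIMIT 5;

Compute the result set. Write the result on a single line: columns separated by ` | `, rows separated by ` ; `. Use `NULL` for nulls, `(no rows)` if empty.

Pairs (a,b) with same category, a.price < b.price, a.id < b.id.
category groups: Auto:{11,16} Office:{9,35} Sports:{4,13} Tools:{7,14,17,18,19,24}
Ordered by (a.id, b.id); first 5.

4 | 13 ; 7 | 14 ; 7 | 17 ; 7 | 18 ; 7 | 19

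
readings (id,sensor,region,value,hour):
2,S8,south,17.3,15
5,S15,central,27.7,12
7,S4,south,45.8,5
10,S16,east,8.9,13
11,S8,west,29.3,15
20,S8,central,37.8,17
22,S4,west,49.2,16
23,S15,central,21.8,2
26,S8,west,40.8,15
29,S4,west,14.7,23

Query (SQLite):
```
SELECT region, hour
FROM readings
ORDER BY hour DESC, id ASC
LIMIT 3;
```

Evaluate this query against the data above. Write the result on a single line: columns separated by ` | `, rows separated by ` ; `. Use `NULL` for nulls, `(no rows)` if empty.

west | 23 ; central | 17 ; west | 16

Sort by hour desc, tiebreak id asc: (23, id=29), (17, id=20), (16, id=22), (15, id=2), (15, id=11), (15, id=26) …. Take first 3.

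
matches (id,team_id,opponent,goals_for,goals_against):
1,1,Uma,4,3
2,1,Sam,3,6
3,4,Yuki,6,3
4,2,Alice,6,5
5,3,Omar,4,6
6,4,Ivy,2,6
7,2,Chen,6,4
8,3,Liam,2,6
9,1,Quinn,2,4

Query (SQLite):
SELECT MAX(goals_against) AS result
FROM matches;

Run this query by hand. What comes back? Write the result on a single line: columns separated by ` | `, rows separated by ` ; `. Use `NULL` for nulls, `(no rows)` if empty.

All goals_against values: [3, 6, 3, 5, 6, 6, 4, 6, 4].
MAX of non-NULL values = 6.

6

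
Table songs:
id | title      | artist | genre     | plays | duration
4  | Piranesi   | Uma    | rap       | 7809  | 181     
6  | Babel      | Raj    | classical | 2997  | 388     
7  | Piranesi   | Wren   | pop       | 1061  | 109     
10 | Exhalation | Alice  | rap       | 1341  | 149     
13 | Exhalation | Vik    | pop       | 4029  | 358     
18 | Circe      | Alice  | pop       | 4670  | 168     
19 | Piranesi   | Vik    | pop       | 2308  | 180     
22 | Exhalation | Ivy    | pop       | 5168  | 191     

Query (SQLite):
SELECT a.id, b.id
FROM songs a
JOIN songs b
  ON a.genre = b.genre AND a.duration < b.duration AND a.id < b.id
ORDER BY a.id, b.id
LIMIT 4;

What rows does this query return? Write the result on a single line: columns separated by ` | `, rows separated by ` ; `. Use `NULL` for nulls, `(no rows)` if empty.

Pairs (a,b) with same genre, a.duration < b.duration, a.id < b.id.
genre groups: classical:{6} pop:{7,13,18,19,22} rap:{4,10}
Ordered by (a.id, b.id); first 4.

7 | 13 ; 7 | 18 ; 7 | 19 ; 7 | 22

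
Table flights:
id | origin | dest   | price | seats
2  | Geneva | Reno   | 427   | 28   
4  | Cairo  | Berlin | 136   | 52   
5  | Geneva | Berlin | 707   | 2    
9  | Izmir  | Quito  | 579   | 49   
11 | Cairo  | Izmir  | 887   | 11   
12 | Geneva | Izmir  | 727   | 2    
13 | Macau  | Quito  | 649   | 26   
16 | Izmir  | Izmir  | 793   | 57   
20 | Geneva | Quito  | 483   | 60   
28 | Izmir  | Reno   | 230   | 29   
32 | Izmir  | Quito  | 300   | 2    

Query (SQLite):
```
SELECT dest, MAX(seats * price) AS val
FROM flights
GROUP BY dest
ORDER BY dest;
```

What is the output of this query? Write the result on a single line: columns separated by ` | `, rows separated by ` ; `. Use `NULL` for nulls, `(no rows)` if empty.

For each row compute seats * price.
Group by dest; take MAX of the expression per group.
  Berlin: ids {4, 5} → MAX(seats * price)=7072
  Izmir: ids {11, 12, 16} → MAX(seats * price)=45201
  Quito: ids {9, 13, 20, 32} → MAX(seats * price)=28980
  Reno: ids {2, 28} → MAX(seats * price)=11956

Berlin | 7072 ; Izmir | 45201 ; Quito | 28980 ; Reno | 11956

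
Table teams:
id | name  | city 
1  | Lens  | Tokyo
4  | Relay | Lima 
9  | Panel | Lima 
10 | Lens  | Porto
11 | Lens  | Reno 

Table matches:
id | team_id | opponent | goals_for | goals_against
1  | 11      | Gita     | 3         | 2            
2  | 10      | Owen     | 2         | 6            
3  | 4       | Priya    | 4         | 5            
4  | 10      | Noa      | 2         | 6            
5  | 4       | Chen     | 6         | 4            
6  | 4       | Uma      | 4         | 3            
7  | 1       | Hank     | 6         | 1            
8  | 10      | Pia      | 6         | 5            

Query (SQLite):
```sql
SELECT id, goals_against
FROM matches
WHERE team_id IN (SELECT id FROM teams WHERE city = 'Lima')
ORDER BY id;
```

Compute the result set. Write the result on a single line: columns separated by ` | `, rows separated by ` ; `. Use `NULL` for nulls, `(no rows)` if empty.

3 | 5 ; 5 | 4 ; 6 | 3

Inner query: teams.id where city = 'Lima'.
Outer: keep matches rows whose team_id is in that set.
Inner query → {4, 9}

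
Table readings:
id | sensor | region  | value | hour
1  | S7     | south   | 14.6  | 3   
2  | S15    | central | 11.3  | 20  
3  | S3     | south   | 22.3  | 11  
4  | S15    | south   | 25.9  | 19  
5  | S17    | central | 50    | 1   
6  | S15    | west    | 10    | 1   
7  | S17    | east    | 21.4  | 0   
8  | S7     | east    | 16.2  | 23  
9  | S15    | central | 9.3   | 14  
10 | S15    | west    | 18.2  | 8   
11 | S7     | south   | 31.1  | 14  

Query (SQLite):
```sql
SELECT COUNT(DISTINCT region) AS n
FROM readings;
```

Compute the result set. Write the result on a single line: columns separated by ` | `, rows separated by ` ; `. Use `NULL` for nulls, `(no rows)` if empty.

Count distinct non-NULL region values.

4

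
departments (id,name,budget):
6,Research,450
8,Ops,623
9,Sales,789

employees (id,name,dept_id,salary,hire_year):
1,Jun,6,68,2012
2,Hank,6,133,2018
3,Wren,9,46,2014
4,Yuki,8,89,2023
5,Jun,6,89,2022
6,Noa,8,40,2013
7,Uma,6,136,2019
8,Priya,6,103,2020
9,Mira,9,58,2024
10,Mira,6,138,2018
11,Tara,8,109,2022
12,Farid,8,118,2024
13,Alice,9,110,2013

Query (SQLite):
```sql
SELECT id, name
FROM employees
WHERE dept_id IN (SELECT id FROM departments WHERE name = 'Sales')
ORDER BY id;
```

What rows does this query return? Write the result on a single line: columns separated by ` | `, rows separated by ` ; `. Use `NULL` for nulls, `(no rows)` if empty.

3 | Wren ; 9 | Mira ; 13 | Alice

Inner query: departments.id where name = 'Sales'.
Outer: keep employees rows whose dept_id is in that set.
Inner query → {9}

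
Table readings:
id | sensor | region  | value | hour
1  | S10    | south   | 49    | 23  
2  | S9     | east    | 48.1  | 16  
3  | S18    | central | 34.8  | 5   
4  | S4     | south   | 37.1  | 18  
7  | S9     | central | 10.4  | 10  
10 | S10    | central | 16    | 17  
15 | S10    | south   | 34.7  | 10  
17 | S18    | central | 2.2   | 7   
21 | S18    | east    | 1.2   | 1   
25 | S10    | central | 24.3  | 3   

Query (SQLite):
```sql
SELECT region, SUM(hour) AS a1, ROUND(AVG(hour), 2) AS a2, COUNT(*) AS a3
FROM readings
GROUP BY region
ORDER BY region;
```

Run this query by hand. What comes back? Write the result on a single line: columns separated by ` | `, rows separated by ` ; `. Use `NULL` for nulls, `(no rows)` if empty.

Group readings by region.
Per group compute: SUM(hour), ROUND(AVG(hour), 2), COUNT(*).
  central: ids {3, 7, 10, 17, 25} → SUM(hour)=42, ROUND(AVG(hour), 2)=8.4, COUNT(*)=5
  east: ids {2, 21} → SUM(hour)=17, ROUND(AVG(hour), 2)=8.5, COUNT(*)=2
  south: ids {1, 4, 15} → SUM(hour)=51, ROUND(AVG(hour), 2)=17, COUNT(*)=3

central | 42 | 8.4 | 5 ; east | 17 | 8.5 | 2 ; south | 51 | 17 | 3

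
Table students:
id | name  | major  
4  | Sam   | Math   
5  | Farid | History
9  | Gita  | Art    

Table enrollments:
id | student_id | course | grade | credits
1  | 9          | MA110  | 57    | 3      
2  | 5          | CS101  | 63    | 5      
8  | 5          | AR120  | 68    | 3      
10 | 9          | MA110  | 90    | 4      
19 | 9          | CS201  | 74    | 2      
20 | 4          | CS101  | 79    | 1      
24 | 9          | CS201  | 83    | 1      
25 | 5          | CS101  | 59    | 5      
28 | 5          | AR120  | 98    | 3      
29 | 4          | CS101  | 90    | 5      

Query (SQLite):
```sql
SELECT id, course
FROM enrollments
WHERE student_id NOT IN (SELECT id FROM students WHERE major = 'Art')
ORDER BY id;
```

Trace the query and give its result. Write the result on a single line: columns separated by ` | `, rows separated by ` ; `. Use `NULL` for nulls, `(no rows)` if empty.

Inner query: students.id where major = 'Art'.
Outer: keep enrollments rows whose student_id is not in that set.
Inner query → {9}

2 | CS101 ; 8 | AR120 ; 20 | CS101 ; 25 | CS101 ; 28 | AR120 ; 29 | CS101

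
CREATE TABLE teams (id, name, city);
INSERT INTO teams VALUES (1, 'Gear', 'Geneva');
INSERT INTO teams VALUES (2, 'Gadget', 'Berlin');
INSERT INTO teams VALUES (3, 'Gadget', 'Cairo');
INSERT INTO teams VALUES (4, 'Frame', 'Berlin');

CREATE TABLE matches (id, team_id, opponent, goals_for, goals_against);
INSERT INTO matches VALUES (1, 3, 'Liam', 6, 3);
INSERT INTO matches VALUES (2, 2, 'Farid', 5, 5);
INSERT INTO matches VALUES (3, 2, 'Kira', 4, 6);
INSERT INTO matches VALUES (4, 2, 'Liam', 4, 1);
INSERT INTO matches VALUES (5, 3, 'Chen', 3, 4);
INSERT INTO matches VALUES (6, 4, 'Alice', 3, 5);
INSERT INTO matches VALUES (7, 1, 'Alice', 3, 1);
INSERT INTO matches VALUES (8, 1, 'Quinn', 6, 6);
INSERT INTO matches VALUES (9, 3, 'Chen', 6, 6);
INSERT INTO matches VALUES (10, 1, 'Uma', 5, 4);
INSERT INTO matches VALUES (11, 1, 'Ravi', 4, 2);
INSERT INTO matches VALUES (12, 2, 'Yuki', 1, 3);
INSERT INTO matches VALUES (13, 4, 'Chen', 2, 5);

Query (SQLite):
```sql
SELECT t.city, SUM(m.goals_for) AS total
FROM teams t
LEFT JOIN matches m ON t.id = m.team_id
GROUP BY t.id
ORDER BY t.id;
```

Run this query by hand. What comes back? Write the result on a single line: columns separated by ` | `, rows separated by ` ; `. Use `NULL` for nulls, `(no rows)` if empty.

LEFT JOIN keeps every teams row; unmatched ones get NULL for matches columns.
Group by teams.id and compute SUM(m.goals_for). SUM over an all-NULL group is NULL.
  1: ids {7, 8, 10, 11} → SUM(m.goals_for)=18
  2: ids {2, 3, 4, 12} → SUM(m.goals_for)=14
  3: ids {1, 5, 9} → SUM(m.goals_for)=15
  4: ids {6, 13} → SUM(m.goals_for)=5

Geneva | 18 ; Berlin | 14 ; Cairo | 15 ; Berlin | 5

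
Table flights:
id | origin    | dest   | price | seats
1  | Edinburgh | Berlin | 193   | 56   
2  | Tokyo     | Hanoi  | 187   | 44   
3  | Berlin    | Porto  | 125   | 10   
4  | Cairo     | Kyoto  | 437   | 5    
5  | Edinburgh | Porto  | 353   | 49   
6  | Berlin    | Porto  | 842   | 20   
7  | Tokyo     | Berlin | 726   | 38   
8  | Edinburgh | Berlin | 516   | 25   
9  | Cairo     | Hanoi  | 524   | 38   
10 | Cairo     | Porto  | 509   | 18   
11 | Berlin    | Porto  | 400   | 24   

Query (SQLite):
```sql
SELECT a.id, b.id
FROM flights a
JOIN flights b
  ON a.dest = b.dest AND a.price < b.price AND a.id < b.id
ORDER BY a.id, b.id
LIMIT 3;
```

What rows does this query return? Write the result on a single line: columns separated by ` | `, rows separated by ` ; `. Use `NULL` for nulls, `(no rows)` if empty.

Pairs (a,b) with same dest, a.price < b.price, a.id < b.id.
dest groups: Berlin:{1,7,8} Hanoi:{2,9} Kyoto:{4} Porto:{3,5,6,10,11}
Ordered by (a.id, b.id); first 3.

1 | 7 ; 1 | 8 ; 2 | 9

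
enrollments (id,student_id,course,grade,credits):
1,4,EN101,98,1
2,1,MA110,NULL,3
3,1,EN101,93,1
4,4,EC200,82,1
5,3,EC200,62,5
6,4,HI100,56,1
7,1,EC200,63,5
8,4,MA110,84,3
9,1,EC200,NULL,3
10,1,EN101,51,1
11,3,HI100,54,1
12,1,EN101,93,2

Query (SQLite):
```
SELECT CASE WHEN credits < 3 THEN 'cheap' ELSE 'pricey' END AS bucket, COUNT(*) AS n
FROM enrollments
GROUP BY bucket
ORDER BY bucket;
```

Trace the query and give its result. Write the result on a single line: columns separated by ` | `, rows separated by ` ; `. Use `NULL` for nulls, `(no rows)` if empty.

cheap | 7 ; pricey | 5

Bucket rows by credits < 3 → 'cheap' else 'pricey'; count each bucket.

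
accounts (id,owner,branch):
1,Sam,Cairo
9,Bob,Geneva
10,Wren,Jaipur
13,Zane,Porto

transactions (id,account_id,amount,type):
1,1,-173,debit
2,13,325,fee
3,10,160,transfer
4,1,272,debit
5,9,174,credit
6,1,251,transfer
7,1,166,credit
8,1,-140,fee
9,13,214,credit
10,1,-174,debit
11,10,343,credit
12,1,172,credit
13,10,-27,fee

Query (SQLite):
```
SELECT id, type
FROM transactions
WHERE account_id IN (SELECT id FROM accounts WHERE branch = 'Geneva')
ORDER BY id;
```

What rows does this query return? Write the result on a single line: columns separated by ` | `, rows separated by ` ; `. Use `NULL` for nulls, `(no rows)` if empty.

Inner query: accounts.id where branch = 'Geneva'.
Outer: keep transactions rows whose account_id is in that set.
Inner query → {9}

5 | credit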